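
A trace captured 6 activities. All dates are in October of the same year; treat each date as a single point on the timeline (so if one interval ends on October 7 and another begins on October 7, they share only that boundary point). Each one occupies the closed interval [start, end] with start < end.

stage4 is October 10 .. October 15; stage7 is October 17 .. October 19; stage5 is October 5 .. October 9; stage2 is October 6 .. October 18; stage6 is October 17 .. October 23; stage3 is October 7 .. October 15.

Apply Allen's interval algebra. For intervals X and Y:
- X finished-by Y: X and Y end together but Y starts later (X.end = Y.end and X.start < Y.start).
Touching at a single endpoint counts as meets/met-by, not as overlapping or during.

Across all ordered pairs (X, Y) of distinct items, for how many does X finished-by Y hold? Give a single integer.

1

Checking all 30 ordered pairs for relation 'finished-by'; matching pairs in alphabetical order:
(stage3, stage4): stage3 finished-by stage4 ✓
Count: 1.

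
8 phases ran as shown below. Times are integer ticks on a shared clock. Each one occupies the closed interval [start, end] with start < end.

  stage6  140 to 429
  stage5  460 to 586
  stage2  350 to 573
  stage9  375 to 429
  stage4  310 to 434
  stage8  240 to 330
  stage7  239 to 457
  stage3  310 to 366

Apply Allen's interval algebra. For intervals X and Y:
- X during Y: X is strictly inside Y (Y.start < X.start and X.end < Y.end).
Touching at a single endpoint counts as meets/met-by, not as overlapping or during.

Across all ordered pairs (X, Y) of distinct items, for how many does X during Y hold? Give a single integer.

Checking all 56 ordered pairs for relation 'during'; matching pairs in alphabetical order:
(stage3, stage6): stage3 during stage6 ✓
(stage3, stage7): stage3 during stage7 ✓
(stage4, stage7): stage4 during stage7 ✓
(stage8, stage6): stage8 during stage6 ✓
(stage8, stage7): stage8 during stage7 ✓
(stage9, stage2): stage9 during stage2 ✓
(stage9, stage4): stage9 during stage4 ✓
(stage9, stage7): stage9 during stage7 ✓
Count: 8.

8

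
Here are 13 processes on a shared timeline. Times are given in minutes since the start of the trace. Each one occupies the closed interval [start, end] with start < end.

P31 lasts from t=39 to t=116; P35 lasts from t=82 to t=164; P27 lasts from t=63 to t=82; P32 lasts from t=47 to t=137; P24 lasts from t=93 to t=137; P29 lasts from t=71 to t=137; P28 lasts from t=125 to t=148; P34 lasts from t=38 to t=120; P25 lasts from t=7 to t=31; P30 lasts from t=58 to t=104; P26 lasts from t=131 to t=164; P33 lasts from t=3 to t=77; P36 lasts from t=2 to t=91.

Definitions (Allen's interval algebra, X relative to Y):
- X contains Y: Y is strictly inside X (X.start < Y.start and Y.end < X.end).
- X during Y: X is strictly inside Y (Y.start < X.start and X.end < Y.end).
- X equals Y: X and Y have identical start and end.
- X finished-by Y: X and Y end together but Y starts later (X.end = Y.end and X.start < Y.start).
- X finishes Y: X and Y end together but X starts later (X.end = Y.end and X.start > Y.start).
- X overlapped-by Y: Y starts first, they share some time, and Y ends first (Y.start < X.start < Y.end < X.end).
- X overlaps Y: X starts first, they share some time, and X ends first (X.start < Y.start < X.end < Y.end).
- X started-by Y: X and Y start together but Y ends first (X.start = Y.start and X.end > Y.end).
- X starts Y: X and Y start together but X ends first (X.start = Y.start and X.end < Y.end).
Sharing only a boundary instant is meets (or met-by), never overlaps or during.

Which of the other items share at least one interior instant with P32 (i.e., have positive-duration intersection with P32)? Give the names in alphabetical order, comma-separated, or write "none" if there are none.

Target P32 = [t=47, t=137].
P24 [t=93, t=137] → finishes → yes.
P25 [t=7, t=31] → before → no.
P26 [t=131, t=164] → overlapped-by → yes.
P27 [t=63, t=82] → during → yes.
P28 [t=125, t=148] → overlapped-by → yes.
P29 [t=71, t=137] → finishes → yes.
P30 [t=58, t=104] → during → yes.
P31 [t=39, t=116] → overlaps → yes.
P33 [t=3, t=77] → overlaps → yes.
P34 [t=38, t=120] → overlaps → yes.
P35 [t=82, t=164] → overlapped-by → yes.
P36 [t=2, t=91] → overlaps → yes.
Result: P24, P26, P27, P28, P29, P30, P31, P33, P34, P35, P36.

P24, P26, P27, P28, P29, P30, P31, P33, P34, P35, P36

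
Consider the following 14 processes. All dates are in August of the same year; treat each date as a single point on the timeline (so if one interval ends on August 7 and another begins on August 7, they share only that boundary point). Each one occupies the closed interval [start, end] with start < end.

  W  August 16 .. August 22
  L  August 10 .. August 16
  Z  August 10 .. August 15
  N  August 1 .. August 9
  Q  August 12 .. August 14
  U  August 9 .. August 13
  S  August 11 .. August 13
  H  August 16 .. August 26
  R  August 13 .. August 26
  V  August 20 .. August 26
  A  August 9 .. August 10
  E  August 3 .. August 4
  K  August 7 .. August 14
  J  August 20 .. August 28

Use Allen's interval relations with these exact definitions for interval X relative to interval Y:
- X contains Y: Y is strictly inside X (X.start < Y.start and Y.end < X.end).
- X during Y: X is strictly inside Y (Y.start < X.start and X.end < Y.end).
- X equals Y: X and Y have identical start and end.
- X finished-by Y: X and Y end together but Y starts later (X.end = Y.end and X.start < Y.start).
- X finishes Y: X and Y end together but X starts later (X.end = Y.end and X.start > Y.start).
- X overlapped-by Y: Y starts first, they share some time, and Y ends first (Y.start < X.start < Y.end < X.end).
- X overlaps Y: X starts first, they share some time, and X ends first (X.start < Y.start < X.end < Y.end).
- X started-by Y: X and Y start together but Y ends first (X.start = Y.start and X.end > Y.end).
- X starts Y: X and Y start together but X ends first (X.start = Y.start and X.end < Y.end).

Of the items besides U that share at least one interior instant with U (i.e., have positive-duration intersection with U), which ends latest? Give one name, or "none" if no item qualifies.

L

Target U = [August 9, August 13].
A [August 9, August 10] → starts → candidate.
E [August 3, August 4] → before → excluded.
H [August 16, August 26] → after → excluded.
J [August 20, August 28] → after → excluded.
K [August 7, August 14] → contains → candidate.
L [August 10, August 16] → overlapped-by → candidate.
N [August 1, August 9] → meets → excluded.
Q [August 12, August 14] → overlapped-by → candidate.
R [August 13, August 26] → met-by → excluded.
S [August 11, August 13] → finishes → candidate.
V [August 20, August 26] → after → excluded.
W [August 16, August 22] → after → excluded.
Z [August 10, August 15] → overlapped-by → candidate.
Among candidates, latest end is August 16 → L.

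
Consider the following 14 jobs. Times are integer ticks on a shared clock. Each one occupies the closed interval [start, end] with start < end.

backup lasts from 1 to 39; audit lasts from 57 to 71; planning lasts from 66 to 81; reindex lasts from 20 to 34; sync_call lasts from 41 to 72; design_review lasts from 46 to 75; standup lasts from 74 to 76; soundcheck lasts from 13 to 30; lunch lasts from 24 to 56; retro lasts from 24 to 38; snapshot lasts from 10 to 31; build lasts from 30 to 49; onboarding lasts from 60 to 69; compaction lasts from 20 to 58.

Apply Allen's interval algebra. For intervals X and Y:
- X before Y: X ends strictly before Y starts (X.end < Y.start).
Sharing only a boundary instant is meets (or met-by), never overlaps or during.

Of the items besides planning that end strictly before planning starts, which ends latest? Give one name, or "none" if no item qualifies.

compaction

Target planning = [66, 81].
audit [57, 71] → overlaps → excluded.
backup [1, 39] → before → candidate.
build [30, 49] → before → candidate.
compaction [20, 58] → before → candidate.
design_review [46, 75] → overlaps → excluded.
lunch [24, 56] → before → candidate.
onboarding [60, 69] → overlaps → excluded.
reindex [20, 34] → before → candidate.
retro [24, 38] → before → candidate.
snapshot [10, 31] → before → candidate.
soundcheck [13, 30] → before → candidate.
standup [74, 76] → during → excluded.
sync_call [41, 72] → overlaps → excluded.
Among candidates, latest end is 58 → compaction.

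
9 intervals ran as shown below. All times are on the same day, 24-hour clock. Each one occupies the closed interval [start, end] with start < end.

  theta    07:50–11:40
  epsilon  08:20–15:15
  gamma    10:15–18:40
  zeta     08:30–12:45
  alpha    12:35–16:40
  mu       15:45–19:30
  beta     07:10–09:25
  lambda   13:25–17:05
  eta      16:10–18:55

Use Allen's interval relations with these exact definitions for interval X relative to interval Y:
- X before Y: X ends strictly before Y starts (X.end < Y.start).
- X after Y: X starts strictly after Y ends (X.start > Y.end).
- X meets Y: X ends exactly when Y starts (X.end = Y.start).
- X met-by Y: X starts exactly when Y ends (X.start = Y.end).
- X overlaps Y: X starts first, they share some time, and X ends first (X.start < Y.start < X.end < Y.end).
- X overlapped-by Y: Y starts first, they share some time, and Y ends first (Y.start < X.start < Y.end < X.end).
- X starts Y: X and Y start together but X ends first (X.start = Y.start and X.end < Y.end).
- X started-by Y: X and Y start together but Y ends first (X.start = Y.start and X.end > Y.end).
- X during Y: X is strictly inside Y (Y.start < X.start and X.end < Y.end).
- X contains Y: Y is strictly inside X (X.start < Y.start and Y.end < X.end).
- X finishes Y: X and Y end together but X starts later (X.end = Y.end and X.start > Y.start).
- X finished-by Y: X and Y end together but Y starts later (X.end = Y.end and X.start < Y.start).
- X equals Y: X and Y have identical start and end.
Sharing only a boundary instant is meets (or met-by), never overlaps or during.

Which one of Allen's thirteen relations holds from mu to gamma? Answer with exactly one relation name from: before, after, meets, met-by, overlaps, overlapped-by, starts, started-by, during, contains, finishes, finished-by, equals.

overlapped-by

mu = [15:45, 19:30]; gamma = [10:15, 18:40].
Compare endpoints: mu.start > gamma.start, mu.start < gamma.end, mu.end > gamma.start, mu.end > gamma.end.
That pattern is 'overlapped-by'.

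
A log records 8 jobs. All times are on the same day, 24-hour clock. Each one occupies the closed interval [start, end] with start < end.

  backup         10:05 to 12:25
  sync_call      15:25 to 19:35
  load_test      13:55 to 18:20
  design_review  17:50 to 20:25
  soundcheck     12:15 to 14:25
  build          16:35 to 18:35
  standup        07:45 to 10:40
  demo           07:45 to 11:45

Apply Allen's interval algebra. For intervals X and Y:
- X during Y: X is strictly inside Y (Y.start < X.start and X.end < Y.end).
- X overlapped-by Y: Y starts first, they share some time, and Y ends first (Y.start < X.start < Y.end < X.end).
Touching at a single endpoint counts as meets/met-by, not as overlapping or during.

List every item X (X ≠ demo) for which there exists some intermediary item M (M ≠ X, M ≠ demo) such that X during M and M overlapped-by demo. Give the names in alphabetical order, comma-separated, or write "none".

Target demo = [07:45, 11:45].
Intermediaries M with M overlapped-by demo: backup.
Via backup — items with X during backup: none.
Union: none.

none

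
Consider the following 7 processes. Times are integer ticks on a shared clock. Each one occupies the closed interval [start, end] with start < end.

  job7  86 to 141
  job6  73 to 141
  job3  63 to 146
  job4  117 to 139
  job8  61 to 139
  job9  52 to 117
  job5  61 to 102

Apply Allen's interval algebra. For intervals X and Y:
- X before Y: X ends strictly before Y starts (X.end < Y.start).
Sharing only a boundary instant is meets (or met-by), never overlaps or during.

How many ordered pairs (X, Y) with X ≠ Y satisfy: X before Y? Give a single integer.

Checking all 42 ordered pairs for relation 'before'; matching pairs in alphabetical order:
(job5, job4): job5 before job4 ✓
Count: 1.

1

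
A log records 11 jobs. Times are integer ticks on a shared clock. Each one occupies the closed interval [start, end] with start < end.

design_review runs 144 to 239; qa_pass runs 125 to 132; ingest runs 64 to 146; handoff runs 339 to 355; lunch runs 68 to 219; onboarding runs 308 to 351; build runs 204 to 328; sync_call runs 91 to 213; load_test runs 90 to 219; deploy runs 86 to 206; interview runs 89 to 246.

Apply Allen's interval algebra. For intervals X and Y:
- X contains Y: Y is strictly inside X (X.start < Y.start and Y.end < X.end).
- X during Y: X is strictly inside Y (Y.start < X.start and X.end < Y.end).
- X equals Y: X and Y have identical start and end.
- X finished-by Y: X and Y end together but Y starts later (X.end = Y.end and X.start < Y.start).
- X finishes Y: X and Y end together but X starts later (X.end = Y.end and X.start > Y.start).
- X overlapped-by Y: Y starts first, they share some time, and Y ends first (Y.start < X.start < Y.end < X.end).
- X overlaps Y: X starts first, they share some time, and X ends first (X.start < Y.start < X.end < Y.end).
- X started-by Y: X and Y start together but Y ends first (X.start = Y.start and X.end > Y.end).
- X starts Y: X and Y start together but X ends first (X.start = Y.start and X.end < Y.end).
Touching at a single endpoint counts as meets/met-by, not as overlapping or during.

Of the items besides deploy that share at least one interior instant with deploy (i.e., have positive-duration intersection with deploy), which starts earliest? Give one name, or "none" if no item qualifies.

Target deploy = [86, 206].
build [204, 328] → overlapped-by → candidate.
design_review [144, 239] → overlapped-by → candidate.
handoff [339, 355] → after → excluded.
ingest [64, 146] → overlaps → candidate.
interview [89, 246] → overlapped-by → candidate.
load_test [90, 219] → overlapped-by → candidate.
lunch [68, 219] → contains → candidate.
onboarding [308, 351] → after → excluded.
qa_pass [125, 132] → during → candidate.
sync_call [91, 213] → overlapped-by → candidate.
Among candidates, earliest start is 64 → ingest.

ingest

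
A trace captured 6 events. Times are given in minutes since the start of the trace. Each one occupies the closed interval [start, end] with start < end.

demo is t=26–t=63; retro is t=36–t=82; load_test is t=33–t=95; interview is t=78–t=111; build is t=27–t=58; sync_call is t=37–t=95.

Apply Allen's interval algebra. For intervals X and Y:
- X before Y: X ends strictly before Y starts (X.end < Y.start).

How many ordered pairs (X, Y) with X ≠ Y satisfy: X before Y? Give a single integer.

Checking all 30 ordered pairs for relation 'before'; matching pairs in alphabetical order:
(build, interview): build before interview ✓
(demo, interview): demo before interview ✓
Count: 2.

2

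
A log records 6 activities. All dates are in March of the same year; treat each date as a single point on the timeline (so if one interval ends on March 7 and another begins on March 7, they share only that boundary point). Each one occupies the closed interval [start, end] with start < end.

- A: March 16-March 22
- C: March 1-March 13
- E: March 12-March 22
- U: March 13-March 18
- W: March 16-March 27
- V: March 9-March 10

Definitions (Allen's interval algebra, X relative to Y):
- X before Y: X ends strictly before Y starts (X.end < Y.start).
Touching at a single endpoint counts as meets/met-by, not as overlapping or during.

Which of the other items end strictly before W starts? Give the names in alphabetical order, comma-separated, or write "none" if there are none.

C, V

Target W = [March 16, March 27].
A [March 16, March 22] → starts → no.
C [March 1, March 13] → before → yes.
E [March 12, March 22] → overlaps → no.
U [March 13, March 18] → overlaps → no.
V [March 9, March 10] → before → yes.
Result: C, V.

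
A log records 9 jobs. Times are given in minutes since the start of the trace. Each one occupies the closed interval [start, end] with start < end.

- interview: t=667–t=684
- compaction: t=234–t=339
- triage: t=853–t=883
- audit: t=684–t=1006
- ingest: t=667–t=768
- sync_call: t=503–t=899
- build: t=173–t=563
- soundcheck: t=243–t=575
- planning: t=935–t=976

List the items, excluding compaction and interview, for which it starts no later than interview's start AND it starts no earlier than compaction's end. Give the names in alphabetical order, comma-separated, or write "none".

ingest, sync_call

Conditions: its start is no later than interview's start (X.start <= t=667) AND its start is no earlier than compaction's end (X.start >= t=339).
audit: start t=684 <= t=667? ✗; start t=684 >= t=339? ✓ → no.
build: start t=173 <= t=667? ✓; start t=173 >= t=339? ✗ → no.
ingest: start t=667 <= t=667? ✓; start t=667 >= t=339? ✓ → yes.
planning: start t=935 <= t=667? ✗; start t=935 >= t=339? ✓ → no.
soundcheck: start t=243 <= t=667? ✓; start t=243 >= t=339? ✗ → no.
sync_call: start t=503 <= t=667? ✓; start t=503 >= t=339? ✓ → yes.
triage: start t=853 <= t=667? ✗; start t=853 >= t=339? ✓ → no.
Result: ingest, sync_call.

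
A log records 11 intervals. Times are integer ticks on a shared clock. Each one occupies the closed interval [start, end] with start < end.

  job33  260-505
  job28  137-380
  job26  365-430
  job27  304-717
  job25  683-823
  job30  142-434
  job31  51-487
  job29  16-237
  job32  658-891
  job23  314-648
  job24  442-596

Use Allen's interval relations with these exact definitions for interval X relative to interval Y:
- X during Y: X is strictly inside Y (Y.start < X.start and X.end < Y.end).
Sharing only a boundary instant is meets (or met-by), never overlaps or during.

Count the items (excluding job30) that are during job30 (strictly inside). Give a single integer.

1

Target job30 = [142, 434].
job23 [314, 648] → overlapped-by → no.
job24 [442, 596] → after → no.
job25 [683, 823] → after → no.
job26 [365, 430] → during → counts.
job27 [304, 717] → overlapped-by → no.
job28 [137, 380] → overlaps → no.
job29 [16, 237] → overlaps → no.
job31 [51, 487] → contains → no.
job32 [658, 891] → after → no.
job33 [260, 505] → overlapped-by → no.
Total: 1.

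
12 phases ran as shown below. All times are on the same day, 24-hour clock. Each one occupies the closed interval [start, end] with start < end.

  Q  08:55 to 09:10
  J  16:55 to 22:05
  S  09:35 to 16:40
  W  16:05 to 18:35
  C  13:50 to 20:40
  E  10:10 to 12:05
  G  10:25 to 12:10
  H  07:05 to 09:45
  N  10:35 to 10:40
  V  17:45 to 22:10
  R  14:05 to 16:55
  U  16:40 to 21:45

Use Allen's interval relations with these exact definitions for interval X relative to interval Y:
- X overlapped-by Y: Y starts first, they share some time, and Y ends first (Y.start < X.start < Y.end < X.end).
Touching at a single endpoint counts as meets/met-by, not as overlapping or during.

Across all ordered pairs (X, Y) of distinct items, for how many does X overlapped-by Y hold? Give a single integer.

16

Checking all 132 ordered pairs for relation 'overlapped-by'; matching pairs in alphabetical order:
(C, S): C overlapped-by S ✓
(G, E): G overlapped-by E ✓
(J, C): J overlapped-by C ✓
(J, U): J overlapped-by U ✓
(J, W): J overlapped-by W ✓
(R, S): R overlapped-by S ✓
(S, H): S overlapped-by H ✓
(U, C): U overlapped-by C ✓
(U, R): U overlapped-by R ✓
(U, W): U overlapped-by W ✓
(V, C): V overlapped-by C ✓
(V, J): V overlapped-by J ✓
(V, U): V overlapped-by U ✓
(V, W): V overlapped-by W ✓
(W, R): W overlapped-by R ✓
(W, S): W overlapped-by S ✓
Count: 16.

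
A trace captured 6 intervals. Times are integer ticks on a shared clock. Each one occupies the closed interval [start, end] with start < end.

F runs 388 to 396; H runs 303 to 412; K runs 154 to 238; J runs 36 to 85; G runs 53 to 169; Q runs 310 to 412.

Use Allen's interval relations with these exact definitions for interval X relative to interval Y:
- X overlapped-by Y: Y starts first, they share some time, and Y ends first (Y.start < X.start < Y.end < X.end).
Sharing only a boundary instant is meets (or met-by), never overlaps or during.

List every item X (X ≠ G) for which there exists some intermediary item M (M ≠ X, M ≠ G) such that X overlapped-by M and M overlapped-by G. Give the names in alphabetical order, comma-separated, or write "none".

Target G = [53, 169].
Intermediaries M with M overlapped-by G: K.
Via K — items with X overlapped-by K: none.
Union: none.

none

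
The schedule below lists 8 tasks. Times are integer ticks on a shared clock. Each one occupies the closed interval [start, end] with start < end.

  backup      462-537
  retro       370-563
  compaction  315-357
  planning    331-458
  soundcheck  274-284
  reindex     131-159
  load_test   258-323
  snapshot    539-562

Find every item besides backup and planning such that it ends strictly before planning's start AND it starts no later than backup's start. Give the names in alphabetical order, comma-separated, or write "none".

load_test, reindex, soundcheck

Conditions: its end is strictly before planning's start (X.end < 331) AND its start is no later than backup's start (X.start <= 462).
compaction: end 357 < 331? ✗; start 315 <= 462? ✓ → no.
load_test: end 323 < 331? ✓; start 258 <= 462? ✓ → yes.
reindex: end 159 < 331? ✓; start 131 <= 462? ✓ → yes.
retro: end 563 < 331? ✗; start 370 <= 462? ✓ → no.
snapshot: end 562 < 331? ✗; start 539 <= 462? ✗ → no.
soundcheck: end 284 < 331? ✓; start 274 <= 462? ✓ → yes.
Result: load_test, reindex, soundcheck.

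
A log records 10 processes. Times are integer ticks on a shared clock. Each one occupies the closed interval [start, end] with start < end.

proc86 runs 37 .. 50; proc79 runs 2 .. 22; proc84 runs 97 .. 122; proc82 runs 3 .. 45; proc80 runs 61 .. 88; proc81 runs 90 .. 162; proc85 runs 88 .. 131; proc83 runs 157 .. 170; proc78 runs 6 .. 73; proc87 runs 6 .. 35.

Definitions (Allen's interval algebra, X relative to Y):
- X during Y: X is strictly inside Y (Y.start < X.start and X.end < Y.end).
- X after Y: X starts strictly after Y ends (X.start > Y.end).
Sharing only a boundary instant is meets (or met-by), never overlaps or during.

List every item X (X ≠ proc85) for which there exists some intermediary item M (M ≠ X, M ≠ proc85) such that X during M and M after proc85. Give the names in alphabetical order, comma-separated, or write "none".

Target proc85 = [88, 131].
Intermediaries M with M after proc85: proc83.
Via proc83 — items with X during proc83: none.
Union: none.

none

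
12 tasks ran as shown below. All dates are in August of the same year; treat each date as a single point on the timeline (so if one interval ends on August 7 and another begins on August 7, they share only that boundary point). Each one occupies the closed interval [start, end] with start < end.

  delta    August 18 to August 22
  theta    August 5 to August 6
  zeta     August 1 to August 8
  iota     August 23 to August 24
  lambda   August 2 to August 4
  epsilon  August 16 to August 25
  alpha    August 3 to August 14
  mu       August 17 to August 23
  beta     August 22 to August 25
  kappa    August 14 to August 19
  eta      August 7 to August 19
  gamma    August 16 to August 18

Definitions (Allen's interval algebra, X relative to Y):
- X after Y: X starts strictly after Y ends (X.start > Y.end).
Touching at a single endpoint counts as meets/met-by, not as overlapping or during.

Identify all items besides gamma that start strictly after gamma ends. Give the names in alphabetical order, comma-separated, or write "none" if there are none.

beta, iota

Target gamma = [August 16, August 18].
alpha [August 3, August 14] → before → no.
beta [August 22, August 25] → after → yes.
delta [August 18, August 22] → met-by → no.
epsilon [August 16, August 25] → started-by → no.
eta [August 7, August 19] → contains → no.
iota [August 23, August 24] → after → yes.
kappa [August 14, August 19] → contains → no.
lambda [August 2, August 4] → before → no.
mu [August 17, August 23] → overlapped-by → no.
theta [August 5, August 6] → before → no.
zeta [August 1, August 8] → before → no.
Result: beta, iota.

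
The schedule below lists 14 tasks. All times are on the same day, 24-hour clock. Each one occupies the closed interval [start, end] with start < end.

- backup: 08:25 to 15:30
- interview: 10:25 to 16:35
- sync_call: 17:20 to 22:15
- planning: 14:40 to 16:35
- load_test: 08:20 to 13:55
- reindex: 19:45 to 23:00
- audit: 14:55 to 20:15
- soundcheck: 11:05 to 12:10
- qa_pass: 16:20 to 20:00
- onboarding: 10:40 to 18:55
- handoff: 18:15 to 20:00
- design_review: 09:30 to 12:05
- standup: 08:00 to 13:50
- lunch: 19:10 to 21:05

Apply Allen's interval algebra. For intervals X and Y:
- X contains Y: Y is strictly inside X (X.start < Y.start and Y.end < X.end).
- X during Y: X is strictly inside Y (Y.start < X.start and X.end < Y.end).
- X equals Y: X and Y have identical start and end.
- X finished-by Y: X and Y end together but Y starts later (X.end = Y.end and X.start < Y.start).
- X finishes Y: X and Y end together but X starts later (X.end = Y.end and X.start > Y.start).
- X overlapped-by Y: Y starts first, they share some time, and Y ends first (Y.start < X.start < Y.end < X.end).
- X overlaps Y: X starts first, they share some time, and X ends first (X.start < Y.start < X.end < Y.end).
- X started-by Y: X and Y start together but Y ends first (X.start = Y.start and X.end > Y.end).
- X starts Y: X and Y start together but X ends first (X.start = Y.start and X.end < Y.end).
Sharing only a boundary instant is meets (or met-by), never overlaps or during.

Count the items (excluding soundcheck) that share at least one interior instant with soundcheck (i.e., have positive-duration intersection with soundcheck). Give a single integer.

Target soundcheck = [11:05, 12:10].
audit [14:55, 20:15] → after → no.
backup [08:25, 15:30] → contains → counts.
design_review [09:30, 12:05] → overlaps → counts.
handoff [18:15, 20:00] → after → no.
interview [10:25, 16:35] → contains → counts.
load_test [08:20, 13:55] → contains → counts.
lunch [19:10, 21:05] → after → no.
onboarding [10:40, 18:55] → contains → counts.
planning [14:40, 16:35] → after → no.
qa_pass [16:20, 20:00] → after → no.
reindex [19:45, 23:00] → after → no.
standup [08:00, 13:50] → contains → counts.
sync_call [17:20, 22:15] → after → no.
Total: 6.

6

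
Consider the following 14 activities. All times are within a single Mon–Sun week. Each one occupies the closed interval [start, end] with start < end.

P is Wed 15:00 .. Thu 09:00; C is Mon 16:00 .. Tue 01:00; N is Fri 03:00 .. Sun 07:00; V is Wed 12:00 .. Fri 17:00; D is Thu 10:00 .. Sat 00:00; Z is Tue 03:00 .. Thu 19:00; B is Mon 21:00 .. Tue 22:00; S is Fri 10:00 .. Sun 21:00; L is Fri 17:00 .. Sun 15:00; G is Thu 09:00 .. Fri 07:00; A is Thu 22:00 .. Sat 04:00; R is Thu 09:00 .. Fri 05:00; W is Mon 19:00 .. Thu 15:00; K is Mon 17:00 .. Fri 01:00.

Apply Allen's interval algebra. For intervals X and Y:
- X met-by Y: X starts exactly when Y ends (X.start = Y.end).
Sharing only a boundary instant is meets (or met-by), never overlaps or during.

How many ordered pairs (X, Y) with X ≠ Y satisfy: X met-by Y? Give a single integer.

3

Checking all 182 ordered pairs for relation 'met-by'; matching pairs in alphabetical order:
(G, P): G met-by P ✓
(L, V): L met-by V ✓
(R, P): R met-by P ✓
Count: 3.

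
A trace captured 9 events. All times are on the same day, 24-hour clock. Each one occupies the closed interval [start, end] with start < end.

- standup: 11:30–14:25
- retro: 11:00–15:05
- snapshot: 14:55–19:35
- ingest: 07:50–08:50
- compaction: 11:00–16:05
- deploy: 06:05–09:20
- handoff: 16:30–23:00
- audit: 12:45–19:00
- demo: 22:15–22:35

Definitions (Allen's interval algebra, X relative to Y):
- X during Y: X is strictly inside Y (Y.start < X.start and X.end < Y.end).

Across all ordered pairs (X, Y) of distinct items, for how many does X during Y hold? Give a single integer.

Checking all 72 ordered pairs for relation 'during'; matching pairs in alphabetical order:
(demo, handoff): demo during handoff ✓
(ingest, deploy): ingest during deploy ✓
(standup, compaction): standup during compaction ✓
(standup, retro): standup during retro ✓
Count: 4.

4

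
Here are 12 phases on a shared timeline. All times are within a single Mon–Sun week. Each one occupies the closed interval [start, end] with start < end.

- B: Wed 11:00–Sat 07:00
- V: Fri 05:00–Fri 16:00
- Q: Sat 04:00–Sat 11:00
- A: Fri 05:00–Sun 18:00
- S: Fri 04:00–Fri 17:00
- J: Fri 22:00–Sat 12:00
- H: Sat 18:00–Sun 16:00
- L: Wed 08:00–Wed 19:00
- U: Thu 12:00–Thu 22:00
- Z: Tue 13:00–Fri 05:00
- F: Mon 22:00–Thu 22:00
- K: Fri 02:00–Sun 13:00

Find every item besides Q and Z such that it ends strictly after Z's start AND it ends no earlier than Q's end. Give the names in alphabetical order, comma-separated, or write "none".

A, H, J, K

Conditions: its end is strictly after Z's start (X.end > Tue 13:00) AND its end is no earlier than Q's end (X.end >= Sat 11:00).
A: end Sun 18:00 > Tue 13:00? ✓; end Sun 18:00 >= Sat 11:00? ✓ → yes.
B: end Sat 07:00 > Tue 13:00? ✓; end Sat 07:00 >= Sat 11:00? ✗ → no.
F: end Thu 22:00 > Tue 13:00? ✓; end Thu 22:00 >= Sat 11:00? ✗ → no.
H: end Sun 16:00 > Tue 13:00? ✓; end Sun 16:00 >= Sat 11:00? ✓ → yes.
J: end Sat 12:00 > Tue 13:00? ✓; end Sat 12:00 >= Sat 11:00? ✓ → yes.
K: end Sun 13:00 > Tue 13:00? ✓; end Sun 13:00 >= Sat 11:00? ✓ → yes.
L: end Wed 19:00 > Tue 13:00? ✓; end Wed 19:00 >= Sat 11:00? ✗ → no.
S: end Fri 17:00 > Tue 13:00? ✓; end Fri 17:00 >= Sat 11:00? ✗ → no.
U: end Thu 22:00 > Tue 13:00? ✓; end Thu 22:00 >= Sat 11:00? ✗ → no.
V: end Fri 16:00 > Tue 13:00? ✓; end Fri 16:00 >= Sat 11:00? ✗ → no.
Result: A, H, J, K.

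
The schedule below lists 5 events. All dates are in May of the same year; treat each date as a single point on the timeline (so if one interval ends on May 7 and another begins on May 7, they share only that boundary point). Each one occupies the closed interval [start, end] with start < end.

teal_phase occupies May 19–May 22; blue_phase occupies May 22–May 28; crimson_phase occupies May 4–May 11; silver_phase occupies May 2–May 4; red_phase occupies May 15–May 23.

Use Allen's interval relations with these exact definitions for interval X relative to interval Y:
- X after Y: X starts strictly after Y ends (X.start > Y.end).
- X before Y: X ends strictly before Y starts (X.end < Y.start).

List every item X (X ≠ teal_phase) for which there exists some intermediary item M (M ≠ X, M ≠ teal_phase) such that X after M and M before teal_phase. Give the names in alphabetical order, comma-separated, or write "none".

blue_phase, red_phase

Target teal_phase = [May 19, May 22].
Intermediaries M with M before teal_phase: crimson_phase, silver_phase.
Via crimson_phase — items with X after crimson_phase: blue_phase, red_phase.
Via silver_phase — items with X after silver_phase: blue_phase, red_phase.
Union: blue_phase, red_phase.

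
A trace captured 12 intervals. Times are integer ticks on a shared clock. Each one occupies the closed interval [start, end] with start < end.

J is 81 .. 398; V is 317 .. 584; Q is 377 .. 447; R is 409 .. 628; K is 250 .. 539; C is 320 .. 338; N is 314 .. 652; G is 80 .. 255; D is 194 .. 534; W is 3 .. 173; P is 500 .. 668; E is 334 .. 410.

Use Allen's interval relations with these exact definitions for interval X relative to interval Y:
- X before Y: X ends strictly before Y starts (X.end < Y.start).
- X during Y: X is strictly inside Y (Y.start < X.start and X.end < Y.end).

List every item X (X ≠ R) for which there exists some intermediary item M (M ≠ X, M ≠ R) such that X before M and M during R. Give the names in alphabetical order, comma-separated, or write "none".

Target R = [409, 628].
Intermediaries M with M during R: none.
Union: none.

none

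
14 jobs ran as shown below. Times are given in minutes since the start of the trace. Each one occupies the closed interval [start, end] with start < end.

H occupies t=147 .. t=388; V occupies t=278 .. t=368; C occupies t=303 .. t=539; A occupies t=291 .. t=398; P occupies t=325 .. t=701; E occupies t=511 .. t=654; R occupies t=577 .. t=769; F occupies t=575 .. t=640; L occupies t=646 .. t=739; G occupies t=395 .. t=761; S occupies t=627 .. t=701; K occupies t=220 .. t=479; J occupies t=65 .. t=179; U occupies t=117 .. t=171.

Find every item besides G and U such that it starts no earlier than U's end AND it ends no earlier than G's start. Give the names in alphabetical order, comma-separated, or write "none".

Conditions: its start is no earlier than U's end (X.start >= t=171) AND its end is no earlier than G's start (X.end >= t=395).
A: start t=291 >= t=171? ✓; end t=398 >= t=395? ✓ → yes.
C: start t=303 >= t=171? ✓; end t=539 >= t=395? ✓ → yes.
E: start t=511 >= t=171? ✓; end t=654 >= t=395? ✓ → yes.
F: start t=575 >= t=171? ✓; end t=640 >= t=395? ✓ → yes.
H: start t=147 >= t=171? ✗; end t=388 >= t=395? ✗ → no.
J: start t=65 >= t=171? ✗; end t=179 >= t=395? ✗ → no.
K: start t=220 >= t=171? ✓; end t=479 >= t=395? ✓ → yes.
L: start t=646 >= t=171? ✓; end t=739 >= t=395? ✓ → yes.
P: start t=325 >= t=171? ✓; end t=701 >= t=395? ✓ → yes.
R: start t=577 >= t=171? ✓; end t=769 >= t=395? ✓ → yes.
S: start t=627 >= t=171? ✓; end t=701 >= t=395? ✓ → yes.
V: start t=278 >= t=171? ✓; end t=368 >= t=395? ✗ → no.
Result: A, C, E, F, K, L, P, R, S.

A, C, E, F, K, L, P, R, S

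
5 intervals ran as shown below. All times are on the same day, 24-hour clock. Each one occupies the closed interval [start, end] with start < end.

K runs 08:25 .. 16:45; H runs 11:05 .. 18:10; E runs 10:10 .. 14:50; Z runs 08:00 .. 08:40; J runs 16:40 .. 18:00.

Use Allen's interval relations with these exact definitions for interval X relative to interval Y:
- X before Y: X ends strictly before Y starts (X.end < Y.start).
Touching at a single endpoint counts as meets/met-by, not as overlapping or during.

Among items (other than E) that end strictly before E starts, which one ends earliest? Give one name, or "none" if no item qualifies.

Target E = [10:10, 14:50].
H [11:05, 18:10] → overlapped-by → excluded.
J [16:40, 18:00] → after → excluded.
K [08:25, 16:45] → contains → excluded.
Z [08:00, 08:40] → before → candidate.
Among candidates, earliest end is 08:40 → Z.

Z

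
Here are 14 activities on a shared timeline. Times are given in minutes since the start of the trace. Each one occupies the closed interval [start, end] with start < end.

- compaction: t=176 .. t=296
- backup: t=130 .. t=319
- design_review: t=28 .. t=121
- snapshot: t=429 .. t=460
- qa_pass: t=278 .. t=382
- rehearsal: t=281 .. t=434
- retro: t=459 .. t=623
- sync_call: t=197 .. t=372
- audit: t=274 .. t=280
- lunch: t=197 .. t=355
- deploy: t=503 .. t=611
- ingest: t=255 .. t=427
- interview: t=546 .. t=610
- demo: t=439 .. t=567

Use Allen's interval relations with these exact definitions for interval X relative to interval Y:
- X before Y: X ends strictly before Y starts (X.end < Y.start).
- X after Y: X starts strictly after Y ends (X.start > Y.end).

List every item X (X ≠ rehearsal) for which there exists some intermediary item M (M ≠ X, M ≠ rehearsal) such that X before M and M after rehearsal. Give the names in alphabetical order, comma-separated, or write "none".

audit, backup, compaction, design_review, ingest, lunch, qa_pass, snapshot, sync_call

Target rehearsal = [t=281, t=434].
Intermediaries M with M after rehearsal: demo, deploy, interview, retro.
Via demo — items with X before demo: audit, backup, compaction, design_review, ingest, lunch, qa_pass, sync_call.
Via deploy — items with X before deploy: audit, backup, compaction, design_review, ingest, lunch, qa_pass, snapshot, sync_call.
Via interview — items with X before interview: audit, backup, compaction, design_review, ingest, lunch, qa_pass, snapshot, sync_call.
Via retro — items with X before retro: audit, backup, compaction, design_review, ingest, lunch, qa_pass, sync_call.
Union: audit, backup, compaction, design_review, ingest, lunch, qa_pass, snapshot, sync_call.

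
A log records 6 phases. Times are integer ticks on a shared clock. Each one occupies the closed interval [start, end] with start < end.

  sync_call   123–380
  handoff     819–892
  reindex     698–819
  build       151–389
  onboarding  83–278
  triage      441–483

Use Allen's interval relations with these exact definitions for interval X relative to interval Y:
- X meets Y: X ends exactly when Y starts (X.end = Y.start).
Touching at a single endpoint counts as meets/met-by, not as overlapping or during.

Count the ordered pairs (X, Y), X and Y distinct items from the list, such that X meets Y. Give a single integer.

Checking all 30 ordered pairs for relation 'meets'; matching pairs in alphabetical order:
(reindex, handoff): reindex meets handoff ✓
Count: 1.

1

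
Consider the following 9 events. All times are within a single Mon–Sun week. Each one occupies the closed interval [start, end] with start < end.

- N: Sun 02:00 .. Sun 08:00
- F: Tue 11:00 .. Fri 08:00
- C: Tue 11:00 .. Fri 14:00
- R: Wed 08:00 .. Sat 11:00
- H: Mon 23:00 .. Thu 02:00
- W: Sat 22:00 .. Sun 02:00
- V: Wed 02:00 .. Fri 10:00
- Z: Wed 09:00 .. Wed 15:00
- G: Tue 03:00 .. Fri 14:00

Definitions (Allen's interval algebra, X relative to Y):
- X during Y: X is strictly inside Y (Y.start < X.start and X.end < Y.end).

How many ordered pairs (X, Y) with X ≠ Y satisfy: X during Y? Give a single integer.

Checking all 72 ordered pairs for relation 'during'; matching pairs in alphabetical order:
(F, G): F during G ✓
(V, C): V during C ✓
(V, G): V during G ✓
(Z, C): Z during C ✓
(Z, F): Z during F ✓
(Z, G): Z during G ✓
(Z, H): Z during H ✓
(Z, R): Z during R ✓
(Z, V): Z during V ✓
Count: 9.

9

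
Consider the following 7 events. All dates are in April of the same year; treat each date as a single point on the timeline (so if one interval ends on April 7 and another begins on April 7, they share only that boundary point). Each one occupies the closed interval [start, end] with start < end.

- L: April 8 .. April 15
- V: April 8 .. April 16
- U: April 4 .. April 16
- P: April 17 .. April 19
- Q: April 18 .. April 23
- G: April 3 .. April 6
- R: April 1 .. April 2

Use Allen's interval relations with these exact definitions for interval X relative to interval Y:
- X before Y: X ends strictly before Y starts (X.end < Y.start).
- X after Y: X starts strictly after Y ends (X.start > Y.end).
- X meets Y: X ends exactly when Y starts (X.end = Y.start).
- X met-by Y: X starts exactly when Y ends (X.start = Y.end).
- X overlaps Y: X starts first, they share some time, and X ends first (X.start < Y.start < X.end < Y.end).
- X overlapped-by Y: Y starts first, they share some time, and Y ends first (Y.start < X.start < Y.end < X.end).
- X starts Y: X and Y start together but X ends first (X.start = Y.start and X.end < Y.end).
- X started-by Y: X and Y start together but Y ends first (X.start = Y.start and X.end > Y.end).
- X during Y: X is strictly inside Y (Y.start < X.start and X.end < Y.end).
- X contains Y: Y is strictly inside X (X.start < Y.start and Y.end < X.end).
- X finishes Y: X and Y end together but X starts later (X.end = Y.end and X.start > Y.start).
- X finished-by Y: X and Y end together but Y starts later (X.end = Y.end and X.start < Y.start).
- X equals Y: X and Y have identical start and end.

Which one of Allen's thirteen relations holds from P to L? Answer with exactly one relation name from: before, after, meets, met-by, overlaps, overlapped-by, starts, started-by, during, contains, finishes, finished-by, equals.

after

P = [April 17, April 19]; L = [April 8, April 15].
Compare endpoints: P.start > L.start, P.start > L.end, P.end > L.start, P.end > L.end.
That pattern is 'after'.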